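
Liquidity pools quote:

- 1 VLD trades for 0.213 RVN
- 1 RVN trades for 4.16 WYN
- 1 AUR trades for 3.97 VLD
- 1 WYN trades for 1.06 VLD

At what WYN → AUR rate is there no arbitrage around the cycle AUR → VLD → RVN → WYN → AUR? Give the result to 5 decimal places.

Known legs of the cycle: 3.97 × 0.213 × 4.16 = 3.5177376
For no arbitrage the full-cycle product must be 1, so the missing rate is 1 / 3.5177376 ≈ 0.2842736.

0.28427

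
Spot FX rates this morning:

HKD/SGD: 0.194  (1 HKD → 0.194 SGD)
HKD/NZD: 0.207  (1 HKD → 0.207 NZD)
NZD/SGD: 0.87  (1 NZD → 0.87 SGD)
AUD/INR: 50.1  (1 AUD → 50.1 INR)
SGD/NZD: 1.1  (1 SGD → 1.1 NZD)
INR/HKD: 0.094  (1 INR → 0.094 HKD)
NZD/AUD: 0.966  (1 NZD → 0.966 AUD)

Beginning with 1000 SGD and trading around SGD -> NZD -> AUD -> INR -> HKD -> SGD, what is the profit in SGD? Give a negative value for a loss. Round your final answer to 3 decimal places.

-29.184

1000 SGD × 1.1 = 1100 NZD
1100 NZD × 0.966 = 1062.6 AUD
1062.6 AUD × 50.1 = 53236.26 INR
53236.26 INR × 0.094 = 5004.20844 HKD
5004.20844 HKD × 0.194 = 970.81643736 SGD
Net change: 970.81643736 − 1000 = -29.18356264 SGD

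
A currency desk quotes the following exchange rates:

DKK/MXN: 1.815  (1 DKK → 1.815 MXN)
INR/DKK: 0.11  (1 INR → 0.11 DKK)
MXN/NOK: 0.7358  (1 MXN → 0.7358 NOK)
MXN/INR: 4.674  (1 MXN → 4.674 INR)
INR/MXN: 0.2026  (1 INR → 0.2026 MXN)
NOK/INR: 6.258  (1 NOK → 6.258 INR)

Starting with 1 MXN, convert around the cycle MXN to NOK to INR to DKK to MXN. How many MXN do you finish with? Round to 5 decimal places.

0.91932

1 MXN × 0.7358 = 0.7358 NOK
0.7358 NOK × 6.258 = 4.6046364 INR
4.6046364 INR × 0.11 = 0.506510004 DKK
0.506510004 DKK × 1.815 = 0.91931565726 MXN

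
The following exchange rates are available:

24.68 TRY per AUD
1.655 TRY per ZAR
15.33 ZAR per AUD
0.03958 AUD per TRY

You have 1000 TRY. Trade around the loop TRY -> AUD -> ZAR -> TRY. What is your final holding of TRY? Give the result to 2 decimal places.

1004.19

1000 TRY × 0.03958 = 39.58 AUD
39.58 AUD × 15.33 = 606.7614 ZAR
606.7614 ZAR × 1.655 = 1004.190117 TRY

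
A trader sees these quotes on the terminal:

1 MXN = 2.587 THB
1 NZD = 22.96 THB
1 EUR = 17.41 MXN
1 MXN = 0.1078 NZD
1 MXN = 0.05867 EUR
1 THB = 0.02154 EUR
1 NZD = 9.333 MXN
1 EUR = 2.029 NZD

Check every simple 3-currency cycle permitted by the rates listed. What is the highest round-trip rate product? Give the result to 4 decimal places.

1.1110

EUR→NZD→MXN→EUR: 2.029 × 9.333 × 0.05867 = 1.11101
EUR→NZD→THB→EUR: 2.029 × 22.96 × 0.02154 = 1.00346
EUR→MXN→THB→EUR: 17.41 × 2.587 × 0.02154 = 0.97015
Maximum is EUR→NZD→MXN→EUR at 1.1110; arbitrage exists.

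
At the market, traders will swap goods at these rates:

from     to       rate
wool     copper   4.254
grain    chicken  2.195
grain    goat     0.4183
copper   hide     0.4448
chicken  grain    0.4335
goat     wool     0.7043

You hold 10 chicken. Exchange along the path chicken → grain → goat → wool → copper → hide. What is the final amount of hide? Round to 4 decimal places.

10 chicken × 0.4335 = 4.335 grain
4.335 grain × 0.4183 = 1.8133305 goat
1.8133305 goat × 0.7043 = 1.27712867115 wool
1.27712867115 wool × 4.254 = 5.4329053670721 copper
5.4329053670721 copper × 0.4448 = 2.41655630727367008 hide

2.4166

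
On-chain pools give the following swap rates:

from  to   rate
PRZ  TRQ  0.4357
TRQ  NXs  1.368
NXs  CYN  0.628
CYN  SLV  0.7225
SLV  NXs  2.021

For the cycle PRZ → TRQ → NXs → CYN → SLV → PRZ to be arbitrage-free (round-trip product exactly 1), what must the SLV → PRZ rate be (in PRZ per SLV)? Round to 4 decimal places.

3.6977

Known legs of the cycle: 0.4357 × 1.368 × 0.628 × 0.7225 = 0.270440140248
For no arbitrage the full-cycle product must be 1, so the missing rate is 1 / 0.270440140248 ≈ 3.697676.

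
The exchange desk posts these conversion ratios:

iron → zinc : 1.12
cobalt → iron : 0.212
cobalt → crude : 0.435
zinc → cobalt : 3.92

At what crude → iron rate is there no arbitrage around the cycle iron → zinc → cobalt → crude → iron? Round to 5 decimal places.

Known legs of the cycle: 1.12 × 3.92 × 0.435 = 1.909824
For no arbitrage the full-cycle product must be 1, so the missing rate is 1 / 1.909824 ≈ 0.5236085.

0.52361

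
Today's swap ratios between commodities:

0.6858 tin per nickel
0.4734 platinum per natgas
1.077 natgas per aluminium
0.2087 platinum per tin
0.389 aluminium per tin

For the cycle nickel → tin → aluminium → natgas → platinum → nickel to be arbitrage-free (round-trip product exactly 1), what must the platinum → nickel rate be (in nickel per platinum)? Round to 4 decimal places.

Known legs of the cycle: 0.6858 × 0.389 × 1.077 × 0.4734 = 0.13601632576716
For no arbitrage the full-cycle product must be 1, so the missing rate is 1 / 0.13601632576716 ≈ 7.352059.

7.3521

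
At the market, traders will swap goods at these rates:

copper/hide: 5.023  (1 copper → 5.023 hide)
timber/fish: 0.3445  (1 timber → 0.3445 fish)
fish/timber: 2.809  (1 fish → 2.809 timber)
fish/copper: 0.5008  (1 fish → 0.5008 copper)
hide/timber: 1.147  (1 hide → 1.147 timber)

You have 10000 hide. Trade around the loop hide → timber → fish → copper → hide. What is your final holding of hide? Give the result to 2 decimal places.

9939.86

10000 hide × 1.147 = 11470 timber
11470 timber × 0.3445 = 3951.415 fish
3951.415 fish × 0.5008 = 1978.868632 copper
1978.868632 copper × 5.023 = 9939.857138536 hide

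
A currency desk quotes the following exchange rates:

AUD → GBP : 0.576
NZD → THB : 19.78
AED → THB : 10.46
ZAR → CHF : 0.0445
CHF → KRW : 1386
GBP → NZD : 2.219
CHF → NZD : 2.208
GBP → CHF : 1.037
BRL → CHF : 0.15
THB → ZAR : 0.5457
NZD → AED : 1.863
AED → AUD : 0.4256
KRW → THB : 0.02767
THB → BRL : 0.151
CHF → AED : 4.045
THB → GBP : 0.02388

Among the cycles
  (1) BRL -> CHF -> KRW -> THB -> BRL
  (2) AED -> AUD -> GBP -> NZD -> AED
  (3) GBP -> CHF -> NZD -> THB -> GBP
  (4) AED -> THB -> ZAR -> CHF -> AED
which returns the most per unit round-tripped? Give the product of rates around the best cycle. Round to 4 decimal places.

1.0815

(1) 0.15 × 1386 × 0.02767 × 0.151 = 0.86864
(2) 0.4256 × 0.576 × 2.219 × 1.863 = 1.01343
(3) 1.037 × 2.208 × 19.78 × 0.02388 = 1.08153
(4) 10.46 × 0.5457 × 0.0445 × 4.045 = 1.02746
Highest is cycle (3) at 1.0815 (>1, arbitrage).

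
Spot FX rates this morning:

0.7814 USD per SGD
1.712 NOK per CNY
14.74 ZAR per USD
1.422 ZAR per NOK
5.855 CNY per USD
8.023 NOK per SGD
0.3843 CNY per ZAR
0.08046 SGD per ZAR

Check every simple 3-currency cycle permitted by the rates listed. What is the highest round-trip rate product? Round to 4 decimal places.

0.9356

CNY→NOK→ZAR→CNY: 1.712 × 1.422 × 0.3843 = 0.93556
USD→ZAR→SGD→USD: 14.74 × 0.08046 × 0.7814 = 0.92673
SGD→NOK→ZAR→SGD: 8.023 × 1.422 × 0.08046 = 0.91794
Maximum is CNY→NOK→ZAR→CNY at 0.9356; no arbitrage — every cycle loses value.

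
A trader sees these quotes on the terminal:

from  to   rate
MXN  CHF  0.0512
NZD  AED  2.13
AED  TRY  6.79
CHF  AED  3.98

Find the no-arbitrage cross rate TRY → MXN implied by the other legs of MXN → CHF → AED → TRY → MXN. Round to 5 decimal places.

Known legs of the cycle: 0.0512 × 3.98 × 6.79 = 1.38363904
For no arbitrage the full-cycle product must be 1, so the missing rate is 1 / 1.38363904 ≈ 0.7227318.

0.72273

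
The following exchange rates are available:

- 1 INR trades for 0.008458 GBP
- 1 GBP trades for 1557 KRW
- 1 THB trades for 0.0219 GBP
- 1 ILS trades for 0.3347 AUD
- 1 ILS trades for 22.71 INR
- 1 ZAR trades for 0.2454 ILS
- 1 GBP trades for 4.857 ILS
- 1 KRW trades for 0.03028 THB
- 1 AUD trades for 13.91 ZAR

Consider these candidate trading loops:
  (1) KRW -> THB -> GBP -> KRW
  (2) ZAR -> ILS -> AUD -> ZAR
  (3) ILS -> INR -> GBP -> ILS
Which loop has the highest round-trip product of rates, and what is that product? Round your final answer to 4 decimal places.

(1) 0.03028 × 0.0219 × 1557 = 1.03250
(2) 0.2454 × 0.3347 × 13.91 = 1.14250
(3) 22.71 × 0.008458 × 4.857 = 0.93294
Highest is cycle (2) at 1.1425 (>1, arbitrage).

1.1425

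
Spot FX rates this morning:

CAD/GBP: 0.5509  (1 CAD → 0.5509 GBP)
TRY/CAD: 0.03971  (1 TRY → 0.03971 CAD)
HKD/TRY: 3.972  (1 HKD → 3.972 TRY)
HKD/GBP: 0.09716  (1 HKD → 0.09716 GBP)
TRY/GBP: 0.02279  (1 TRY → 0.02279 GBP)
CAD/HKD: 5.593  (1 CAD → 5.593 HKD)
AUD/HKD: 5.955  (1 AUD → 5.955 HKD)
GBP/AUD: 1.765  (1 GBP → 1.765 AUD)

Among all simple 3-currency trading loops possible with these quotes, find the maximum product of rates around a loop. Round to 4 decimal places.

GBP→AUD→HKD→GBP: 1.765 × 5.955 × 0.09716 = 1.02121
CAD→HKD→TRY→CAD: 5.593 × 3.972 × 0.03971 = 0.88217
Maximum is GBP→AUD→HKD→GBP at 1.0212; arbitrage exists.

1.0212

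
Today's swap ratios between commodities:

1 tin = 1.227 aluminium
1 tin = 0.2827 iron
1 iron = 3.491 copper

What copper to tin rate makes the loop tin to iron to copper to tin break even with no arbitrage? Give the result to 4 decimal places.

1.0133

Known legs of the cycle: 0.2827 × 3.491 = 0.9869057
For no arbitrage the full-cycle product must be 1, so the missing rate is 1 / 0.9869057 ≈ 1.013268.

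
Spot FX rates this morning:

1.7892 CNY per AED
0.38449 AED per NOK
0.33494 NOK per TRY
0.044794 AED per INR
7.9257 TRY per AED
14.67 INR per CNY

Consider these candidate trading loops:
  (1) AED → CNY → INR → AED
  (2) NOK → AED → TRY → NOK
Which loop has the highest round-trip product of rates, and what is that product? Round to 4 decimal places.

(1) 1.7892 × 14.67 × 0.044794 = 1.17573
(2) 0.38449 × 7.9257 × 0.33494 = 1.02068
Highest is cycle (1) at 1.1757 (>1, arbitrage).

1.1757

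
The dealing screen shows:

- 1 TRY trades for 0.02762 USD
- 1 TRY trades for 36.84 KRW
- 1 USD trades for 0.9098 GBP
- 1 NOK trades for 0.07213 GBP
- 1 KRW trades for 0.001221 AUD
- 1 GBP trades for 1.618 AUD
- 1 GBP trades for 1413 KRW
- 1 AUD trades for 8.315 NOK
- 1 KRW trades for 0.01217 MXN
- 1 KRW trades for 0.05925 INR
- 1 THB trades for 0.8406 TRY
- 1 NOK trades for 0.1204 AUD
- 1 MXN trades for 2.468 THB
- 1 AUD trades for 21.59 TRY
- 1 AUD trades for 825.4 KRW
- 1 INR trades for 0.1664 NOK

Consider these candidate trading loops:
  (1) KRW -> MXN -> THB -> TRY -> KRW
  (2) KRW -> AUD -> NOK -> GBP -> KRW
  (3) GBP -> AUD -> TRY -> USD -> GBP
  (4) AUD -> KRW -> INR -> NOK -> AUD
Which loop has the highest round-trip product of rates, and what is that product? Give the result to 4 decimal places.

1.0348

(1) 0.01217 × 2.468 × 0.8406 × 36.84 = 0.93013
(2) 0.001221 × 8.315 × 0.07213 × 1413 = 1.03475
(3) 1.618 × 21.59 × 0.02762 × 0.9098 = 0.87781
(4) 825.4 × 0.05925 × 0.1664 × 0.1204 = 0.97979
Highest is cycle (2) at 1.0348 (>1, arbitrage).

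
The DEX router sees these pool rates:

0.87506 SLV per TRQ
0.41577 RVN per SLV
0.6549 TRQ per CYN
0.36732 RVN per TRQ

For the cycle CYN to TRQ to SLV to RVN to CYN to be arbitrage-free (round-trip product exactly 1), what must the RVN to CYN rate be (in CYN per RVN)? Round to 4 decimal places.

4.1970

Known legs of the cycle: 0.6549 × 0.87506 × 0.41577 = 0.23826813864138
For no arbitrage the full-cycle product must be 1, so the missing rate is 1 / 0.23826813864138 ≈ 4.196952.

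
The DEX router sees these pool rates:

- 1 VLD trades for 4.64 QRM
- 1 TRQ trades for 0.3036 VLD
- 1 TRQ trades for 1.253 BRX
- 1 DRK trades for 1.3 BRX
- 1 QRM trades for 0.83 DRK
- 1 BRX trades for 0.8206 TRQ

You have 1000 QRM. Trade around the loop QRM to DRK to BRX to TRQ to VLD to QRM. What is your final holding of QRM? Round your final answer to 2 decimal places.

1247.31

1000 QRM × 0.83 = 830 DRK
830 DRK × 1.3 = 1079 BRX
1079 BRX × 0.8206 = 885.4274 TRQ
885.4274 TRQ × 0.3036 = 268.81575864 VLD
268.81575864 VLD × 4.64 = 1247.3051200896 QRM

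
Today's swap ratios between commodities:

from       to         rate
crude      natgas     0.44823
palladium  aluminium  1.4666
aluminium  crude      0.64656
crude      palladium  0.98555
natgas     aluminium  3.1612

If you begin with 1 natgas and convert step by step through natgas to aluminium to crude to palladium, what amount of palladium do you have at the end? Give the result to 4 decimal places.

1 natgas × 3.1612 = 3.1612 aluminium
3.1612 aluminium × 0.64656 = 2.043905472 crude
2.043905472 crude × 0.98555 = 2.0143710379296 palladium

2.0144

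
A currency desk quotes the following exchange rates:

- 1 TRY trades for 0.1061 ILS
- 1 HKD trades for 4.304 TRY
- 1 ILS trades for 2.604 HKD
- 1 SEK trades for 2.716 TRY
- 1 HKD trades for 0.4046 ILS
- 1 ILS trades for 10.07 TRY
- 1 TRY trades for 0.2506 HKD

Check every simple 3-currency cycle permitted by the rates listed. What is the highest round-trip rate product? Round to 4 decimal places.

HKD→TRY→ILS→HKD: 4.304 × 0.1061 × 2.604 = 1.18913
HKD→ILS→TRY→HKD: 0.4046 × 10.07 × 0.2506 = 1.02103
Maximum is HKD→TRY→ILS→HKD at 1.1891; arbitrage exists.

1.1891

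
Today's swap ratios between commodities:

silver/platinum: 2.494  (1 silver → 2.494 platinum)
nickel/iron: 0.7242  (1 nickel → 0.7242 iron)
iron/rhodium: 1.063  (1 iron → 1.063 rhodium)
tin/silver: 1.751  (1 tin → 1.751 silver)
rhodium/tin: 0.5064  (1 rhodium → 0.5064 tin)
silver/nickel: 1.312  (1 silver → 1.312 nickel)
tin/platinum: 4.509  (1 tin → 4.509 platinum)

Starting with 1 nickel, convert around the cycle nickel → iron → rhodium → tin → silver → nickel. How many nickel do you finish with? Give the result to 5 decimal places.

1 nickel × 0.7242 = 0.7242 iron
0.7242 iron × 1.063 = 0.7698246 rhodium
0.7698246 rhodium × 0.5064 = 0.38983917744 tin
0.38983917744 tin × 1.751 = 0.68260839969744 silver
0.68260839969744 silver × 1.312 = 0.89558222040304128 nickel

0.89558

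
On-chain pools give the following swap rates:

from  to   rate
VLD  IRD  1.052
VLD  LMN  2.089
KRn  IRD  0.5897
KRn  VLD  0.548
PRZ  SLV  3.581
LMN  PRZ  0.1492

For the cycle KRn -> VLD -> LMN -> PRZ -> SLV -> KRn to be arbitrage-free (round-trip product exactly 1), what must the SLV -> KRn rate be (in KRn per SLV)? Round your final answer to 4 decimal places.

1.6350

Known legs of the cycle: 0.548 × 2.089 × 0.1492 × 3.581 = 0.6116347369744
For no arbitrage the full-cycle product must be 1, so the missing rate is 1 / 0.6116347369744 ≈ 1.634963.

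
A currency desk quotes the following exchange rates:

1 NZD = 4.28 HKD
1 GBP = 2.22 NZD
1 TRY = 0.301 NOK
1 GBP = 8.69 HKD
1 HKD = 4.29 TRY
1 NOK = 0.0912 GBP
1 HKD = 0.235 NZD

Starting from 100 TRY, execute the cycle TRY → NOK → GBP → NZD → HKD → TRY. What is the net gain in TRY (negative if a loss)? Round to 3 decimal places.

11.896

100 TRY × 0.301 = 30.1 NOK
30.1 NOK × 0.0912 = 2.74512 GBP
2.74512 GBP × 2.22 = 6.0941664 NZD
6.0941664 NZD × 4.28 = 26.083032192 HKD
26.083032192 HKD × 4.29 = 111.89620810368 TRY
Net change: 111.89620810368 − 100 = 11.89620810368 TRY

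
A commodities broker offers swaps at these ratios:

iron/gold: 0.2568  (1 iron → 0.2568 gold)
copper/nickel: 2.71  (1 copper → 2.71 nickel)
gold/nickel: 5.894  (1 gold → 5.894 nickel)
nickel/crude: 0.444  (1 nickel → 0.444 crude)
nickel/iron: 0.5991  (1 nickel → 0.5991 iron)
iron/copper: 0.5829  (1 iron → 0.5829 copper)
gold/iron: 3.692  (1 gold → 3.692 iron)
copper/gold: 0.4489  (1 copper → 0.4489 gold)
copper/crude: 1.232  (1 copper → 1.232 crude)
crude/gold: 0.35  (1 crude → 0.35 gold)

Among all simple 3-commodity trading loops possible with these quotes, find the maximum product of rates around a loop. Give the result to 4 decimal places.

iron→copper→gold→iron: 0.5829 × 0.4489 × 3.692 = 0.96606
iron→copper→nickel→iron: 0.5829 × 2.71 × 0.5991 = 0.94637
gold→nickel→crude→gold: 5.894 × 0.444 × 0.35 = 0.91593
iron→gold→nickel→iron: 0.2568 × 5.894 × 0.5991 = 0.90679
Maximum is iron→copper→gold→iron at 0.9661; no arbitrage — every cycle loses value.

0.9661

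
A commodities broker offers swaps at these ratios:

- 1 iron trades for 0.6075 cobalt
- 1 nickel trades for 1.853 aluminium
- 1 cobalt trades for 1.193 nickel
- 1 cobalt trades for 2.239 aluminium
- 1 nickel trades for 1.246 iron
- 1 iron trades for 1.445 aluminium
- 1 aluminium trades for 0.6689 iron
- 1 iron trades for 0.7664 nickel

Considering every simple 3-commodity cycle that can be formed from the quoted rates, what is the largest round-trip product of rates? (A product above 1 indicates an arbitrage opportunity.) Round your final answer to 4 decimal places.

iron→nickel→aluminium→iron: 0.7664 × 1.853 × 0.6689 = 0.94993
cobalt→aluminium→iron→cobalt: 2.239 × 0.6689 × 0.6075 = 0.90983
cobalt→nickel→iron→cobalt: 1.193 × 1.246 × 0.6075 = 0.90304
Maximum is iron→nickel→aluminium→iron at 0.9499; no arbitrage — every cycle loses value.

0.9499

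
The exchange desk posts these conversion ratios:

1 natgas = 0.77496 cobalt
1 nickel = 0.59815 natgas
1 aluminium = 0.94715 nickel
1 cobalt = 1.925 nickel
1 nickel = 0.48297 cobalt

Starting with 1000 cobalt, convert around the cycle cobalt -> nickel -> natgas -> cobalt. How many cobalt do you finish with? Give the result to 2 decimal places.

1000 cobalt × 1.925 = 1925 nickel
1925 nickel × 0.59815 = 1151.43875 natgas
1151.43875 natgas × 0.77496 = 892.3189737 cobalt

892.32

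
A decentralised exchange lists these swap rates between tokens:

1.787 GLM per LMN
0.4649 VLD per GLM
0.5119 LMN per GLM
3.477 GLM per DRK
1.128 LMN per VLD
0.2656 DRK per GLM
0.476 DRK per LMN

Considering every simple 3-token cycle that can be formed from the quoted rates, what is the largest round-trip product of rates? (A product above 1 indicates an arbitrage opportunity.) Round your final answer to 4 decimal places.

GLM→VLD→LMN→GLM: 0.4649 × 1.128 × 1.787 = 0.93712
GLM→LMN→DRK→GLM: 0.5119 × 0.476 × 3.477 = 0.84722
Maximum is GLM→VLD→LMN→GLM at 0.9371; no arbitrage — every cycle loses value.

0.9371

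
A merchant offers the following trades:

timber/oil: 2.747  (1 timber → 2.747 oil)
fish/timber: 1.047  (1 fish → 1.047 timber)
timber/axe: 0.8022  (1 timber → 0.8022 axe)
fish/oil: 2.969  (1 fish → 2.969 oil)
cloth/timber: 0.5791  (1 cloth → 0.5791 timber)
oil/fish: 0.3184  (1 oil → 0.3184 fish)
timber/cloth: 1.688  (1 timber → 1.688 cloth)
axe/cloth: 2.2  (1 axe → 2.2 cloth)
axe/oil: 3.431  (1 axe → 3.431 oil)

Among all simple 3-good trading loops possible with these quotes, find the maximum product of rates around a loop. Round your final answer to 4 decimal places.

1.0220

axe→cloth→timber→axe: 2.2 × 0.5791 × 0.8022 = 1.02202
fish→timber→oil→fish: 1.047 × 2.747 × 0.3184 = 0.91575
Maximum is axe→cloth→timber→axe at 1.0220; arbitrage exists.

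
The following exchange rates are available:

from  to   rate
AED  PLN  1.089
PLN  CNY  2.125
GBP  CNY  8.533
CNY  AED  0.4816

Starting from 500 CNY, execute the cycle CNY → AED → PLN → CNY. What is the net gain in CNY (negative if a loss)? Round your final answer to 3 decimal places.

500 CNY × 0.4816 = 240.8 AED
240.8 AED × 1.089 = 262.2312 PLN
262.2312 PLN × 2.125 = 557.2413 CNY
Net change: 557.2413 − 500 = 57.2413 CNY

57.241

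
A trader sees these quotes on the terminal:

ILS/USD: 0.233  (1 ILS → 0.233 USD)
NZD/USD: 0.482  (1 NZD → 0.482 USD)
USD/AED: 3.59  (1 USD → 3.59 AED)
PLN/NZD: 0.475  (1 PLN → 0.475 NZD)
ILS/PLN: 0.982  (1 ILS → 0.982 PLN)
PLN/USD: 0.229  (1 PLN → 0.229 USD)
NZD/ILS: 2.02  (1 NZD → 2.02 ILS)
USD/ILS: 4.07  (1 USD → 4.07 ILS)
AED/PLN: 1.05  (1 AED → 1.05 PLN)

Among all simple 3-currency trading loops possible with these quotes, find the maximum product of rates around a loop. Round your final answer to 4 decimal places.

PLN→NZD→ILS→PLN: 0.475 × 2.02 × 0.982 = 0.94223
USD→ILS→PLN→USD: 4.07 × 0.982 × 0.229 = 0.91525
USD→AED→PLN→USD: 3.59 × 1.05 × 0.229 = 0.86322
Maximum is PLN→NZD→ILS→PLN at 0.9422; no arbitrage — every cycle loses value.

0.9422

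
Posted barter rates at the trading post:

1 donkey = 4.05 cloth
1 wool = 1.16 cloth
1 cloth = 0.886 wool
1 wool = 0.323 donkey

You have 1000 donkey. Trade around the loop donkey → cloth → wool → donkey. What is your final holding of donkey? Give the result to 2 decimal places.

1159.02

1000 donkey × 4.05 = 4050 cloth
4050 cloth × 0.886 = 3588.3 wool
3588.3 wool × 0.323 = 1159.0209 donkey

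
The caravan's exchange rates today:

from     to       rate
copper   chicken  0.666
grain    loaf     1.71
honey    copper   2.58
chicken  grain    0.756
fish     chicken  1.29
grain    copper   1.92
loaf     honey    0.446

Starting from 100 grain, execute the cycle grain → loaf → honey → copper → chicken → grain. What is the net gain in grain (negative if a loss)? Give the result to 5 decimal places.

-0.92897

100 grain × 1.71 = 171 loaf
171 loaf × 0.446 = 76.266 honey
76.266 honey × 2.58 = 196.76628 copper
196.76628 copper × 0.666 = 131.04634248 chicken
131.04634248 chicken × 0.756 = 99.07103491488 grain
Net change: 99.07103491488 − 100 = -0.92896508512 grain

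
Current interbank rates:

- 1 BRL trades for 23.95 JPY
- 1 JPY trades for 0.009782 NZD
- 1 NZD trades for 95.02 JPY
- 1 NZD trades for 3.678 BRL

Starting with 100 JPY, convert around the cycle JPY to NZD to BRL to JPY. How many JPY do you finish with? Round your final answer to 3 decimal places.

100 JPY × 0.009782 = 0.9782 NZD
0.9782 NZD × 3.678 = 3.5978196 BRL
3.5978196 BRL × 23.95 = 86.16777942 JPY

86.168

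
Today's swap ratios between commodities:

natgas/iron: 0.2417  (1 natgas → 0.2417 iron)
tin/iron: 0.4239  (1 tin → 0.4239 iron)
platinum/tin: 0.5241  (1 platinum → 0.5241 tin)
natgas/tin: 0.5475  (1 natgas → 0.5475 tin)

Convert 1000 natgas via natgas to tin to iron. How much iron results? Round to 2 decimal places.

232.09

1000 natgas × 0.5475 = 547.5 tin
547.5 tin × 0.4239 = 232.08525 iron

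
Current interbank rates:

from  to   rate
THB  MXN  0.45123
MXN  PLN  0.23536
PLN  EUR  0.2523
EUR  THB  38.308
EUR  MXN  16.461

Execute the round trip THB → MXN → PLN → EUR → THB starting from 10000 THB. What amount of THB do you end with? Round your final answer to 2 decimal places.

10000 THB × 0.45123 = 4512.3 MXN
4512.3 MXN × 0.23536 = 1062.014928 PLN
1062.014928 PLN × 0.2523 = 267.9463663344 EUR
267.9463663344 EUR × 38.308 = 10264.4894015381952 THB

10264.49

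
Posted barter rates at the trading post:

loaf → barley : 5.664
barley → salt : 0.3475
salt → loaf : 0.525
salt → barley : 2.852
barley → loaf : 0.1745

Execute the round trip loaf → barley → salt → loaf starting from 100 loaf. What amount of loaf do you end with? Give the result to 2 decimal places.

103.33

100 loaf × 5.664 = 566.4 barley
566.4 barley × 0.3475 = 196.824 salt
196.824 salt × 0.525 = 103.3326 loaf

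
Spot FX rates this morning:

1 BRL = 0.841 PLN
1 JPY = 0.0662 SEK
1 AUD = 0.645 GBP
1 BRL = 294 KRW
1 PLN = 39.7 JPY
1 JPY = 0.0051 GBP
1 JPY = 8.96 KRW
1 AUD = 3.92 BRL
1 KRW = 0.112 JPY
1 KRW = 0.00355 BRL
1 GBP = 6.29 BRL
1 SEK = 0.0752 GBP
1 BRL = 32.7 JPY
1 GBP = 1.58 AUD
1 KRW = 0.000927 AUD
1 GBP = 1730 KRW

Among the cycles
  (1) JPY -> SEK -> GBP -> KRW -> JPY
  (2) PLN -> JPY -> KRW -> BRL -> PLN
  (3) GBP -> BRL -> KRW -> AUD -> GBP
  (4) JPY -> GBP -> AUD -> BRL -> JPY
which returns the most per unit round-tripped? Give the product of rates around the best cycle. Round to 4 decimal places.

(1) 0.0662 × 0.0752 × 1730 × 0.112 = 0.96458
(2) 39.7 × 8.96 × 0.00355 × 0.841 = 1.06200
(3) 6.29 × 294 × 0.000927 × 0.645 = 1.10570
(4) 0.0051 × 1.58 × 3.92 × 32.7 = 1.03291
Highest is cycle (3) at 1.1057 (>1, arbitrage).

1.1057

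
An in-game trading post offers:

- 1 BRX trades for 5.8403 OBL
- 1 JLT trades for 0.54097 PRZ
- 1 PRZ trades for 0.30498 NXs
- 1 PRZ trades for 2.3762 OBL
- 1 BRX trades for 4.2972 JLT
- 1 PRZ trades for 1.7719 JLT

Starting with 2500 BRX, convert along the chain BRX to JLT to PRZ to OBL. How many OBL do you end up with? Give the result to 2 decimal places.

13809.62

2500 BRX × 4.2972 = 10743 JLT
10743 JLT × 0.54097 = 5811.64071 PRZ
5811.64071 PRZ × 2.3762 = 13809.620655102 OBL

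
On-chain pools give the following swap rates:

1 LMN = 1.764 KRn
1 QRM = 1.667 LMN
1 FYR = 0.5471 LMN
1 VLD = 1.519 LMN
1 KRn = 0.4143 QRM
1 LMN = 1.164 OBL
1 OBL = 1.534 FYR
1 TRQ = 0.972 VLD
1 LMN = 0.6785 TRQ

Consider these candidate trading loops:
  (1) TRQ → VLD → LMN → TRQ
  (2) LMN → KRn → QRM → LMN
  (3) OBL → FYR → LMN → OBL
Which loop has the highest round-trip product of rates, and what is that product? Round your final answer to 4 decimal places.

1.2183

(1) 0.972 × 1.519 × 0.6785 = 1.00178
(2) 1.764 × 0.4143 × 1.667 = 1.21829
(3) 1.534 × 0.5471 × 1.164 = 0.97689
Highest is cycle (2) at 1.2183 (>1, arbitrage).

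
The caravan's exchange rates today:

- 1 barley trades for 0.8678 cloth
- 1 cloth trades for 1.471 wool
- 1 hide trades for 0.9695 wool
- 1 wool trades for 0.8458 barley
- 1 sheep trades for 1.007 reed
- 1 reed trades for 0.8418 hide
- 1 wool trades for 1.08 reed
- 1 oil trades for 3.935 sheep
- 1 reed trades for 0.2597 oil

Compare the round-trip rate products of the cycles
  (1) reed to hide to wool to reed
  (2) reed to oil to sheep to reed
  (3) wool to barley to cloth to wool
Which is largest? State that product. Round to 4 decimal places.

1.0797

(1) 0.8418 × 0.9695 × 1.08 = 0.88142
(2) 0.2597 × 3.935 × 1.007 = 1.02907
(3) 0.8458 × 0.8678 × 1.471 = 1.07969
Highest is cycle (3) at 1.0797 (>1, arbitrage).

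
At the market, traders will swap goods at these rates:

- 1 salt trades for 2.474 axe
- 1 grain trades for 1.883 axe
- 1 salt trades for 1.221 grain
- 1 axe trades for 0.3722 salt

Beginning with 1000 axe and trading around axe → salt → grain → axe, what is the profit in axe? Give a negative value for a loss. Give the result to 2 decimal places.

-144.26

1000 axe × 0.3722 = 372.2 salt
372.2 salt × 1.221 = 454.4562 grain
454.4562 grain × 1.883 = 855.7410246 axe
Net change: 855.7410246 − 1000 = -144.2589754 axe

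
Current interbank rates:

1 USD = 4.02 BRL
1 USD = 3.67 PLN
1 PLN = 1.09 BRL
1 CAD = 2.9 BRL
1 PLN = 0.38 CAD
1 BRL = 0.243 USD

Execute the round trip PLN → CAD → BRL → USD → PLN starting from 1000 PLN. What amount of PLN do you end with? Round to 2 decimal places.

982.77

1000 PLN × 0.38 = 380 CAD
380 CAD × 2.9 = 1102 BRL
1102 BRL × 0.243 = 267.786 USD
267.786 USD × 3.67 = 982.77462 PLN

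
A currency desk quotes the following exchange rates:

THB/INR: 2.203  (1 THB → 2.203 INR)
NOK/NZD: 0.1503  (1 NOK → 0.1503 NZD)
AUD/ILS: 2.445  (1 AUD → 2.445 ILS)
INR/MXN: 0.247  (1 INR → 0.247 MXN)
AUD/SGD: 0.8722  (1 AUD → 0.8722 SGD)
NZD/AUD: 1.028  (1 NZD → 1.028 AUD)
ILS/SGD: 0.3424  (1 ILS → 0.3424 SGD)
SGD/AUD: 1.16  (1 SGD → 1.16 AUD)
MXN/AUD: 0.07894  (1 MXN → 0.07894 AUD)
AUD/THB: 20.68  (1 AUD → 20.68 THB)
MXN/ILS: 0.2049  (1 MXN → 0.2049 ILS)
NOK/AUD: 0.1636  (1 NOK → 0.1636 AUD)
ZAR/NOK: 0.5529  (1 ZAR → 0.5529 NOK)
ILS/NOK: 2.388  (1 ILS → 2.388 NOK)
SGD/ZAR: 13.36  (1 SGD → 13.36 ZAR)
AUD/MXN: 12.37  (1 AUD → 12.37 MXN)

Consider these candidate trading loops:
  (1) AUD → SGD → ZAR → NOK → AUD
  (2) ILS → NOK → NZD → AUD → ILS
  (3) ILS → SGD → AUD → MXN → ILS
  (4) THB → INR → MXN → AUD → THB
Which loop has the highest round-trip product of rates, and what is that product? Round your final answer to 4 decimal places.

(1) 0.8722 × 13.36 × 0.5529 × 0.1636 = 1.05403
(2) 2.388 × 0.1503 × 1.028 × 2.445 = 0.90212
(3) 0.3424 × 1.16 × 12.37 × 0.2049 = 1.00671
(4) 2.203 × 0.247 × 0.07894 × 20.68 = 0.88830
Highest is cycle (1) at 1.0540 (>1, arbitrage).

1.0540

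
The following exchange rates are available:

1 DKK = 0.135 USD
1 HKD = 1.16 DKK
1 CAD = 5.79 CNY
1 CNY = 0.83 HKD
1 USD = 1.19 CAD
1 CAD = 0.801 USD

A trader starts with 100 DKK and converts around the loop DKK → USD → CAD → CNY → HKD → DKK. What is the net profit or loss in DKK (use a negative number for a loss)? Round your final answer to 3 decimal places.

-10.444

100 DKK × 0.135 = 13.5 USD
13.5 USD × 1.19 = 16.065 CAD
16.065 CAD × 5.79 = 93.01635 CNY
93.01635 CNY × 0.83 = 77.2035705 HKD
77.2035705 HKD × 1.16 = 89.55614178 DKK
Net change: 89.55614178 − 100 = -10.44385822 DKK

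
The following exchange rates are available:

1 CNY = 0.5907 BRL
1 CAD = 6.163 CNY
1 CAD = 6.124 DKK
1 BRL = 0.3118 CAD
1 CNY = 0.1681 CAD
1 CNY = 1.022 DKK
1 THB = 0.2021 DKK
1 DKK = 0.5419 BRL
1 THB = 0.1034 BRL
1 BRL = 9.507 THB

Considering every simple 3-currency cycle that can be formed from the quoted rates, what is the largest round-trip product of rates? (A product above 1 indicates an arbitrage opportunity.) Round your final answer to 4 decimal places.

1.1351

CNY→BRL→CAD→CNY: 0.5907 × 0.3118 × 6.163 = 1.13510
DKK→BRL→THB→DKK: 0.5419 × 9.507 × 0.2021 = 1.04119
DKK→BRL→CAD→DKK: 0.5419 × 0.3118 × 6.124 = 1.03474
Maximum is CNY→BRL→CAD→CNY at 1.1351; arbitrage exists.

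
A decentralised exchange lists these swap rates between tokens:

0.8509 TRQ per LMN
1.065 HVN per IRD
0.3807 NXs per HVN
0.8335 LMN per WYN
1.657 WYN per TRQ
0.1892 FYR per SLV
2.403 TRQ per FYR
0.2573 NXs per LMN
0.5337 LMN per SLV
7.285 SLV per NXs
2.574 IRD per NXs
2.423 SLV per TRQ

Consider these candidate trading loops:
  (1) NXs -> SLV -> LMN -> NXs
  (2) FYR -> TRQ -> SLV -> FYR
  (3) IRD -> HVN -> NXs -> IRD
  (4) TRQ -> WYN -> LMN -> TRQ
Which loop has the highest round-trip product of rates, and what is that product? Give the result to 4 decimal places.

(1) 7.285 × 0.5337 × 0.2573 = 1.00038
(2) 2.403 × 2.423 × 0.1892 = 1.10161
(3) 1.065 × 0.3807 × 2.574 = 1.04362
(4) 1.657 × 0.8335 × 0.8509 = 1.17519
Highest is cycle (4) at 1.1752 (>1, arbitrage).

1.1752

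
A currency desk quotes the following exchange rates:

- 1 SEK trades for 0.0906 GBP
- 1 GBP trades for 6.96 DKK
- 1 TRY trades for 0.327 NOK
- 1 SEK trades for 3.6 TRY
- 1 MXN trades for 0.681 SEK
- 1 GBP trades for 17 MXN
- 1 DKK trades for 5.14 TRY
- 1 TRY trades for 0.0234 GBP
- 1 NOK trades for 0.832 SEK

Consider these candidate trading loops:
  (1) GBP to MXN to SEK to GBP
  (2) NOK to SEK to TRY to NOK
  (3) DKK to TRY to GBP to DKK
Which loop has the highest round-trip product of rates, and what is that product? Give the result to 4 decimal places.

(1) 17 × 0.681 × 0.0906 = 1.04888
(2) 0.832 × 3.6 × 0.327 = 0.97943
(3) 5.14 × 0.0234 × 6.96 = 0.83712
Highest is cycle (1) at 1.0489 (>1, arbitrage).

1.0489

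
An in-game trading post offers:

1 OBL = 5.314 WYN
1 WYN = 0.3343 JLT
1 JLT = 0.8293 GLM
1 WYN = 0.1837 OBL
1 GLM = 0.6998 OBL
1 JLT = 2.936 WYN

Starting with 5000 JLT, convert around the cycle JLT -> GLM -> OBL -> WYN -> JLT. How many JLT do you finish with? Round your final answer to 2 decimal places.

5154.82

5000 JLT × 0.8293 = 4146.5 GLM
4146.5 GLM × 0.6998 = 2901.7207 OBL
2901.7207 OBL × 5.314 = 15419.7437998 WYN
15419.7437998 WYN × 0.3343 = 5154.82035227314 JLT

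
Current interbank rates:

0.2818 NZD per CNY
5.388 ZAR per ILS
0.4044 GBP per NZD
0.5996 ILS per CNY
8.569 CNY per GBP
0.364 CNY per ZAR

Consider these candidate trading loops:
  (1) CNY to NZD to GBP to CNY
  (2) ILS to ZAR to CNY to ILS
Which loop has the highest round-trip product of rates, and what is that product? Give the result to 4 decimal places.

1.1760

(1) 0.2818 × 0.4044 × 8.569 = 0.97652
(2) 5.388 × 0.364 × 0.5996 = 1.17595
Highest is cycle (2) at 1.1760 (>1, arbitrage).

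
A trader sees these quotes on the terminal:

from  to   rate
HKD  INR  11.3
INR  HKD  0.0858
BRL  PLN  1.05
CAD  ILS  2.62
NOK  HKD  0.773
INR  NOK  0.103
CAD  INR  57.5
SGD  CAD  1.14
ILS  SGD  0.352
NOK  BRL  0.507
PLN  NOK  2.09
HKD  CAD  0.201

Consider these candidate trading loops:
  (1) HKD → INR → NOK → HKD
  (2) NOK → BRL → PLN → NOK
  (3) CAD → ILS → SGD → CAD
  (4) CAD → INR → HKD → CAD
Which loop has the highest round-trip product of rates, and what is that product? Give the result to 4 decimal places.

(1) 11.3 × 0.103 × 0.773 = 0.89969
(2) 0.507 × 1.05 × 2.09 = 1.11261
(3) 2.62 × 0.352 × 1.14 = 1.05135
(4) 57.5 × 0.0858 × 0.201 = 0.99163
Highest is cycle (2) at 1.1126 (>1, arbitrage).

1.1126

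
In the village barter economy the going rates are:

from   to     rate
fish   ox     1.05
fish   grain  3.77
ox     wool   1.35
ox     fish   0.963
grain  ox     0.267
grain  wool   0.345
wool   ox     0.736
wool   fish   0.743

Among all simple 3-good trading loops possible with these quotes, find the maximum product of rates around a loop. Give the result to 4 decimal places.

wool→fish→ox→wool: 0.743 × 1.05 × 1.35 = 1.05320
grain→ox→fish→grain: 0.267 × 0.963 × 3.77 = 0.96935
grain→wool→fish→grain: 0.345 × 0.743 × 3.77 = 0.96638
Maximum is wool→fish→ox→wool at 1.0532; arbitrage exists.

1.0532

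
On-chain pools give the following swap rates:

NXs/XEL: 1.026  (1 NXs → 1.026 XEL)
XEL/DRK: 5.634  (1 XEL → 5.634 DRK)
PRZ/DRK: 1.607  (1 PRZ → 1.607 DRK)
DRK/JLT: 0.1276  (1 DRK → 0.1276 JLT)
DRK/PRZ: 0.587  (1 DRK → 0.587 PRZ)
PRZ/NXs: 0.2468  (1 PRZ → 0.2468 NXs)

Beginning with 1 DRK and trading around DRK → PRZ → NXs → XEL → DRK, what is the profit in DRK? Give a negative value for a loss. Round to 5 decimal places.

1 DRK × 0.587 = 0.587 PRZ
0.587 PRZ × 0.2468 = 0.1448716 NXs
0.1448716 NXs × 1.026 = 0.1486382616 XEL
0.1486382616 XEL × 5.634 = 0.8374279658544 DRK
Net change: 0.8374279658544 − 1 = -0.1625720341456 DRK

-0.16257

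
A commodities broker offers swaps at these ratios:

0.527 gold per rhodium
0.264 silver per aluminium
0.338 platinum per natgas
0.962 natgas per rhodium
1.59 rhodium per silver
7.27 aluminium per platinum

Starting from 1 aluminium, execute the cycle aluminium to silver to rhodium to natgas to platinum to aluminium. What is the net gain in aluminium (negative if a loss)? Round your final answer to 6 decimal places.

1 aluminium × 0.264 = 0.264 silver
0.264 silver × 1.59 = 0.41976 rhodium
0.41976 rhodium × 0.962 = 0.40380912 natgas
0.40380912 natgas × 0.338 = 0.13648748256 platinum
0.13648748256 platinum × 7.27 = 0.9922639982112 aluminium
Net change: 0.9922639982112 − 1 = -0.0077360017888 aluminium

-0.007736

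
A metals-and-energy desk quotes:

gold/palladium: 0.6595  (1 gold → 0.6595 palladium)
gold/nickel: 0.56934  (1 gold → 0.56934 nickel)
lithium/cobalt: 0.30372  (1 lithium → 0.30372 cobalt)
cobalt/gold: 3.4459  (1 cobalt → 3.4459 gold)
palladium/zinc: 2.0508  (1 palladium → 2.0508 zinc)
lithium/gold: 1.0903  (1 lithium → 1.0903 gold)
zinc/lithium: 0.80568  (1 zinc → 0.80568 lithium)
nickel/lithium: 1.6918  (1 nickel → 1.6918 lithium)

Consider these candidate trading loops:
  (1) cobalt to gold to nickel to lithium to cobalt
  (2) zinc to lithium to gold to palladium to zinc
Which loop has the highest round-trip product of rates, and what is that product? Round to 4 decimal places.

(1) 3.4459 × 0.56934 × 1.6918 × 0.30372 = 1.00808
(2) 0.80568 × 1.0903 × 0.6595 × 2.0508 = 1.18808
Highest is cycle (2) at 1.1881 (>1, arbitrage).

1.1881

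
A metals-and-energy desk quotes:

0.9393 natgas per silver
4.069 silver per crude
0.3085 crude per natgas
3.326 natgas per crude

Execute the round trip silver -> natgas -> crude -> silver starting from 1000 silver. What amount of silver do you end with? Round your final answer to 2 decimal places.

1179.09

1000 silver × 0.9393 = 939.3 natgas
939.3 natgas × 0.3085 = 289.77405 crude
289.77405 crude × 4.069 = 1179.09060945 silver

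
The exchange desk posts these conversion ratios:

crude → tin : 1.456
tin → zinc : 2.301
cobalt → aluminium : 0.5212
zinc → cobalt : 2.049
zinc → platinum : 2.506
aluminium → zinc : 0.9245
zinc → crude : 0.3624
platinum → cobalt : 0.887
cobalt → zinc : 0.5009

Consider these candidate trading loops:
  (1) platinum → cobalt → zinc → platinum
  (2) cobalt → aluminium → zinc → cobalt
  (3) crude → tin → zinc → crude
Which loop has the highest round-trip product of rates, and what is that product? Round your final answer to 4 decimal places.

(1) 0.887 × 0.5009 × 2.506 = 1.11341
(2) 0.5212 × 0.9245 × 2.049 = 0.98731
(3) 1.456 × 2.301 × 0.3624 = 1.21413
Highest is cycle (3) at 1.2141 (>1, arbitrage).

1.2141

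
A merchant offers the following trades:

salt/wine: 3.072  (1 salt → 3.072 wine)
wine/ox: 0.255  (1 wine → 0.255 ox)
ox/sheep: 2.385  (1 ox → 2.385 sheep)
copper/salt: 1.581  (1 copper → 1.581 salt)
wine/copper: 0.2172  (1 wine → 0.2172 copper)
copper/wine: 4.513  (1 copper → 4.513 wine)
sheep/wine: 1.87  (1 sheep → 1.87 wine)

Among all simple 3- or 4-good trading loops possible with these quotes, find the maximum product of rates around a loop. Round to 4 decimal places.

sheep→wine→ox→sheep: 1.87 × 0.255 × 2.385 = 1.13729
salt→wine→copper→salt: 3.072 × 0.2172 × 1.581 = 1.05490
Maximum is sheep→wine→ox→sheep at 1.1373; arbitrage exists.

1.1373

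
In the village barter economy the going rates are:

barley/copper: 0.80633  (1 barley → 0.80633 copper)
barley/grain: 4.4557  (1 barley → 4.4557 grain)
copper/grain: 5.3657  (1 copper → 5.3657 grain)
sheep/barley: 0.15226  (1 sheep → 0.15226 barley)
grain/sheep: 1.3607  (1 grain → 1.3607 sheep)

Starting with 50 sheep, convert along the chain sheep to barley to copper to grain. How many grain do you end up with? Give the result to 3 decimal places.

50 sheep × 0.15226 = 7.613 barley
7.613 barley × 0.80633 = 6.13859029 copper
6.13859029 copper × 5.3657 = 32.937833919053 grain

32.938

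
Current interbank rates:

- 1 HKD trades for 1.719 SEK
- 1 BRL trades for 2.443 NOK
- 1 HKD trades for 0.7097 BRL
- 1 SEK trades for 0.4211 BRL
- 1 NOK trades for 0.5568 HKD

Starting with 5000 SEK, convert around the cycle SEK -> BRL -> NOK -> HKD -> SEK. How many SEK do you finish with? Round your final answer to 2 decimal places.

5000 SEK × 0.4211 = 2105.5 BRL
2105.5 BRL × 2.443 = 5143.7365 NOK
5143.7365 NOK × 0.5568 = 2864.0324832 HKD
2864.0324832 HKD × 1.719 = 4923.2718386208 SEK

4923.27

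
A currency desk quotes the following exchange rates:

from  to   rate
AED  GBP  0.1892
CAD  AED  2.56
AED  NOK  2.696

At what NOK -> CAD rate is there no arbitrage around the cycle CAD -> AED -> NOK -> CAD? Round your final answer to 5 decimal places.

0.14489

Known legs of the cycle: 2.56 × 2.696 = 6.90176
For no arbitrage the full-cycle product must be 1, so the missing rate is 1 / 6.90176 ≈ 0.1448906.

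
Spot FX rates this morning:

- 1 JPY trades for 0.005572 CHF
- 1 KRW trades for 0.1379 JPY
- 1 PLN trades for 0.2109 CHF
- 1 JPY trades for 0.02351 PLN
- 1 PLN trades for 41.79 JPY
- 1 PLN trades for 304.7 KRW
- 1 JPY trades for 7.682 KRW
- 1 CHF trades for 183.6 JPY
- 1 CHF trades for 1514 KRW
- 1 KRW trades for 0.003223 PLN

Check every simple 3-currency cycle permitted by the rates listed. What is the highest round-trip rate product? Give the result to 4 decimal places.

1.1633

JPY→CHF→KRW→JPY: 0.005572 × 1514 × 0.1379 = 1.16333
JPY→KRW→PLN→JPY: 7.682 × 0.003223 × 41.79 = 1.03468
CHF→KRW→PLN→CHF: 1514 × 0.003223 × 0.2109 = 1.02911
JPY→PLN→KRW→JPY: 0.02351 × 304.7 × 0.1379 = 0.98785
JPY→PLN→CHF→JPY: 0.02351 × 0.2109 × 183.6 = 0.91034
Maximum is JPY→CHF→KRW→JPY at 1.1633; arbitrage exists.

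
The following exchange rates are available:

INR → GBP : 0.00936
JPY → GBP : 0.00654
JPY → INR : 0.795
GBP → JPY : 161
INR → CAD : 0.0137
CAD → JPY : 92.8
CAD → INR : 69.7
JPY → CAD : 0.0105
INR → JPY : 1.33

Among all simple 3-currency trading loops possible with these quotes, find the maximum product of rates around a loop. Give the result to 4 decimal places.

GBP→JPY→INR→GBP: 161 × 0.795 × 0.00936 = 1.19803
INR→CAD→JPY→INR: 0.0137 × 92.8 × 0.795 = 1.01073
INR→JPY→CAD→INR: 1.33 × 0.0105 × 69.7 = 0.97336
Maximum is GBP→JPY→INR→GBP at 1.1980; arbitrage exists.

1.1980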